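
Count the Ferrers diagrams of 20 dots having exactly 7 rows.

82

Systematic enumeration (by largest part, then next-largest, …) yields 82.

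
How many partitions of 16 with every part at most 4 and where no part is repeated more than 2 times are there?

They are:
4 + 4 + 3 + 3 + 2
4 + 4 + 3 + 3 + 1 + 1
4 + 4 + 3 + 2 + 2 + 1
4 + 3 + 3 + 2 + 2 + 1 + 1

4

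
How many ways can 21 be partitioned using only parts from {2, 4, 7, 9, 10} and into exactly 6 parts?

The partitions of 21 that satisfy the conditions:
9,4,2,2,2,2
7,4,4,2,2,2

2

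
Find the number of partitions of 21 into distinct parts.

76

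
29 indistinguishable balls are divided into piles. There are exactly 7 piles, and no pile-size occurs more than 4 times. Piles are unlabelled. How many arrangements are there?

488

There are 488 such partitions.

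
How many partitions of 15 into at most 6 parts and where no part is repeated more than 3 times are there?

98

There are 98 such partitions.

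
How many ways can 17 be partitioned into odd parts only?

There are too many to list fully; the first 12 (by largest part) are:
17
15 + 1 + 1
13 + 3 + 1
13 + 1 + 1 + 1 + 1
11 + 5 + 1
11 + 3 + 3
11 + 3 + 1 + 1 + 1
11 + 1 + 1 + 1 + 1 + 1 + 1
9 + 7 + 1
9 + 5 + 3
9 + 5 + 1 + 1 + 1
9 + 3 + 3 + 1 + 1
…and 26 more, for 38 total.

38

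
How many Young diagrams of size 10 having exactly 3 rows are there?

They are:
8, 1, 1
7, 2, 1
6, 3, 1
6, 2, 2
5, 4, 1
5, 3, 2
4, 4, 2
4, 3, 3
Counting gives 8.

8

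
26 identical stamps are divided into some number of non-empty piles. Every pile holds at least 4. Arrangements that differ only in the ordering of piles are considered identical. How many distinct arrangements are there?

There are too many to list fully; the first 12 (by largest part) are:
26
4, 22
5, 21
6, 20
7, 19
8, 18
4, 4, 18
9, 17
4, 5, 17
10, 16
4, 6, 16
5, 5, 16
…and 58 more, for 70 total.

70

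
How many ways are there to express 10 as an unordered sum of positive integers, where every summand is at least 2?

They are:
10
8+2
7+3
6+4
6+2+2
5+5
5+3+2
4+4+2
4+3+3
4+2+2+2
3+3+2+2
2+2+2+2+2

12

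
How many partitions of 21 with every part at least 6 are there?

They are:
21
6+15
7+14
8+13
9+12
10+11
6+6+9
6+7+8
7+7+7

9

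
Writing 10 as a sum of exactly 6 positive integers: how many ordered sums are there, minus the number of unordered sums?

121

Ordered (compositions into 6 parts): C(9,5) = 126.
Partitions of 10 into exactly 6 parts: 5.
Difference: 126 − 5 = 121.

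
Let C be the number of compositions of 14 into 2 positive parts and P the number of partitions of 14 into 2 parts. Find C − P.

Ordered (compositions into 2 parts): C(13,1) = 13.
Unordered (partitions into 2 parts): 7.
Difference: 13 − 7 = 6.

6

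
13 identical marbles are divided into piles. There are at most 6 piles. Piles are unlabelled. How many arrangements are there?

There are 71 such partitions.

71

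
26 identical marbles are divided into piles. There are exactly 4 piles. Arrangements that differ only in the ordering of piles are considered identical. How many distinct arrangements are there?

Enumerating by decreasing first part gives 136 partitions in all.

136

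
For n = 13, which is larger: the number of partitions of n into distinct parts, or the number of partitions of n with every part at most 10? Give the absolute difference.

79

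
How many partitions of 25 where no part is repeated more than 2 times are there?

Direct enumeration gives 513 partitions.

513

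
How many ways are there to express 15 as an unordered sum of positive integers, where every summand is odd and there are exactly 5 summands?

The partitions of 15 that satisfy the conditions:
1,1,1,1,11
1,1,1,3,9
1,1,1,5,7
1,1,3,3,7
1,1,3,5,5
1,3,3,3,5
3,3,3,3,3
That's 7 in total.

7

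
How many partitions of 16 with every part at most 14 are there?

229

There are 229 such partitions.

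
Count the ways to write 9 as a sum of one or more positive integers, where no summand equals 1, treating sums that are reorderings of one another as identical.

Enumerating:
9
7, 2
6, 3
5, 4
5, 2, 2
4, 3, 2
3, 3, 3
3, 2, 2, 2
That's 8 in total.

8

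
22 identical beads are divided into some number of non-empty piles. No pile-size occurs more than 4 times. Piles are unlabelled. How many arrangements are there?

628

Enumerating by decreasing first part gives 628 partitions in all.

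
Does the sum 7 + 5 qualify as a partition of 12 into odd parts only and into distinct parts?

The parts sum to 12, and the condition 'every summand is odd' holds; the condition 'all summands are distinct' holds.

Yes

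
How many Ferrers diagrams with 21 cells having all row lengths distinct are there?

76

A full systematic count gives 76.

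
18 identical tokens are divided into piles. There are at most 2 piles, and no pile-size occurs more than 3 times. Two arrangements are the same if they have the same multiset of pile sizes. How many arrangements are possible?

Enumerating:
18
17, 1
16, 2
15, 3
14, 4
13, 5
12, 6
11, 7
10, 8
9, 9
That's 10 in total.

10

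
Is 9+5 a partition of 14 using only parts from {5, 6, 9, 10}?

Yes

The parts sum to 14, and the condition 'each summand belongs to {5, 6, 9, 10}' holds.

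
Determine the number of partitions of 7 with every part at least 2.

4

The partitions of 7 that satisfy the conditions:
7
5 + 2
4 + 3
3 + 2 + 2
That's 4 in total.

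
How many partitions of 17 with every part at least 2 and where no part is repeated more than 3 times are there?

56

A partial list (first 12 by largest part):
17
2 + 15
3 + 14
4 + 13
2 + 2 + 13
5 + 12
2 + 3 + 12
6 + 11
2 + 4 + 11
3 + 3 + 11
2 + 2 + 2 + 11
7 + 10
…and 44 more, for 56 total.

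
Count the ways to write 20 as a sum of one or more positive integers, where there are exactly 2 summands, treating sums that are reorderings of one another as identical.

They are:
19+1
18+2
17+3
16+4
15+5
14+6
13+7
12+8
11+9
10+10
That's 10 in total.

10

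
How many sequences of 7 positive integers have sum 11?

Equivalently, choose which 6 of the 10 gaps become plus signs: C(10,6) = 210.

210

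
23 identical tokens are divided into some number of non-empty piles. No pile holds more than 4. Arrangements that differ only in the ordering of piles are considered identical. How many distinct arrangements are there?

150

Counting exhaustively, 150 partitions satisfy the conditions.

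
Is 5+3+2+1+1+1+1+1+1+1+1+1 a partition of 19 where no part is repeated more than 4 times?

The parts sum to 19, and the condition 'no summand is used more than 4 times' is violated.

No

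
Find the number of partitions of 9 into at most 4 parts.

They are:
9
1+8
2+7
1+1+7
3+6
1+2+6
1+1+1+6
4+5
1+3+5
2+2+5
1+1+2+5
1+4+4
2+3+4
1+1+3+4
1+2+2+4
3+3+3
1+2+3+3
2+2+2+3

18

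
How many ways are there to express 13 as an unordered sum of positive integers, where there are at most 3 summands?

Enumerating:
13
12+1
11+2
11+1+1
10+3
10+2+1
9+4
9+3+1
9+2+2
8+5
8+4+1
8+3+2
7+6
7+5+1
7+4+2
7+3+3
6+6+1
6+5+2
6+4+3
5+5+3
5+4+4

21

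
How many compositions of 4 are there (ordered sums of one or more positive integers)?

8

The number of compositions of n is 2^(n−1); here 2^3 = 8.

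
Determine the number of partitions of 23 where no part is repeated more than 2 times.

355

There are 355 such partitions.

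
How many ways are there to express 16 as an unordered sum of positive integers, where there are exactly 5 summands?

37

A partial list (first 12 by largest part):
1,1,1,1,12
1,1,1,2,11
1,1,1,3,10
1,1,2,2,10
1,1,1,4,9
1,1,2,3,9
1,2,2,2,9
1,1,1,5,8
1,1,2,4,8
1,1,3,3,8
1,2,2,3,8
2,2,2,2,8
…and 25 more, for 37 total.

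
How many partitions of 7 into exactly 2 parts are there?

Listing the qualifying partitions of 7:
6+1
5+2
4+3

3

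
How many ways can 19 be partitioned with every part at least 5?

The partitions of 19 that satisfy the conditions:
19
14 + 5
13 + 6
12 + 7
11 + 8
10 + 9
9 + 5 + 5
8 + 6 + 5
7 + 7 + 5
7 + 6 + 6

10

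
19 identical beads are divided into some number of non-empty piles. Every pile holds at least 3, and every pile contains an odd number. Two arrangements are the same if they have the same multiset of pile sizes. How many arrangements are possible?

Listing the qualifying partitions of 19:
19
3 + 3 + 13
3 + 5 + 11
3 + 7 + 9
5 + 5 + 9
5 + 7 + 7
3 + 3 + 3 + 3 + 7
3 + 3 + 3 + 5 + 5

8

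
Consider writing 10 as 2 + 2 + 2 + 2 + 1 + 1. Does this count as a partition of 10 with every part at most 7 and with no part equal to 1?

The parts sum to 10, and the condition 'no summand equals 1' is violated.

No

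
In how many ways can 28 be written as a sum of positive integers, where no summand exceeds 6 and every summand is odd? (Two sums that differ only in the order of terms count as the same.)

A partial list (first 12 by largest part):
5 + 5 + 5 + 5 + 5 + 3
5 + 5 + 5 + 5 + 5 + 1 + 1 + 1
5 + 5 + 5 + 5 + 3 + 3 + 1 + 1
5 + 5 + 5 + 5 + 3 + 1 + 1 + 1 + 1 + 1
5 + 5 + 5 + 5 + 1 + 1 + 1 + 1 + 1 + 1 + 1 + 1
5 + 5 + 5 + 3 + 3 + 3 + 3 + 1
5 + 5 + 5 + 3 + 3 + 3 + 1 + 1 + 1 + 1
5 + 5 + 5 + 3 + 3 + 1 + 1 + 1 + 1 + 1 + 1 + 1
5 + 5 + 5 + 3 + 1 + 1 + 1 + 1 + 1 + 1 + 1 + 1 + 1 + 1
5 + 5 + 5 + 1 + 1 + 1 + 1 + 1 + 1 + 1 + 1 + 1 + 1 + 1 + 1 + 1
5 + 5 + 3 + 3 + 3 + 3 + 3 + 3
5 + 5 + 3 + 3 + 3 + 3 + 3 + 1 + 1 + 1
…and 23 more, for 35 total.

35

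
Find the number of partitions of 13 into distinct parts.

They are:
13
12,1
11,2
10,3
10,2,1
9,4
9,3,1
8,5
8,4,1
8,3,2
7,6
7,5,1
7,4,2
7,3,2,1
6,5,2
6,4,3
6,4,2,1
5,4,3,1
That's 18 in total.

18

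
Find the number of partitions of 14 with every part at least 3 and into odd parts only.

Enumerating:
3,11
5,9
7,7
3,3,3,5
Counting gives 4.

4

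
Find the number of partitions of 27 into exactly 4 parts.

150

There are 150 such partitions.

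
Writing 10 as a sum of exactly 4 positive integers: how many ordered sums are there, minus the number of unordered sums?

Ordered (compositions into 4 parts): C(9,3) = 84.
Partitions of 10 into exactly 4 parts: 9.
Difference: 84 − 9 = 75.

75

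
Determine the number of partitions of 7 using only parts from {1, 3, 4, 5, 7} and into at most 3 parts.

4

Enumerating:
7
1+1+5
3+4
1+3+3
That's 4 in total.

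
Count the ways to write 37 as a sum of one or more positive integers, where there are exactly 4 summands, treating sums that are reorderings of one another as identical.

There are 378 such partitions.

378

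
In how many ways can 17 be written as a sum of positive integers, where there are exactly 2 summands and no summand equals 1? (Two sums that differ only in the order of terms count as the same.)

7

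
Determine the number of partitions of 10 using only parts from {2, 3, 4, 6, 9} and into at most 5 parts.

7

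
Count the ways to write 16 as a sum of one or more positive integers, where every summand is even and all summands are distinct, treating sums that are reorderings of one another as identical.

6

Enumerating:
16
14 + 2
12 + 4
10 + 6
10 + 4 + 2
8 + 6 + 2
That's 6 in total.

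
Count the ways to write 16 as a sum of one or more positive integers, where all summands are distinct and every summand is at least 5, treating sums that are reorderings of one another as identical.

4

Listing the qualifying partitions of 16:
16
11, 5
10, 6
9, 7
Counting gives 4.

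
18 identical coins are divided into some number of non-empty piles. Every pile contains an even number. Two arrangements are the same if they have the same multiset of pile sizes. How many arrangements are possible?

There are too many to list fully; the first 12 (by largest part) are:
18
16+2
14+4
14+2+2
12+6
12+4+2
12+2+2+2
10+8
10+6+2
10+4+4
10+4+2+2
10+2+2+2+2
…and 18 more, for 30 total.

30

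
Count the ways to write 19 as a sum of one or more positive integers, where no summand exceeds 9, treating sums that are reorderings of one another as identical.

Counting exhaustively, 393 partitions satisfy the conditions.

393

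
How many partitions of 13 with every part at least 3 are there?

The partitions of 13 that satisfy the conditions:
13
3+10
4+9
5+8
6+7
3+3+7
3+4+6
3+5+5
4+4+5
3+3+3+4

10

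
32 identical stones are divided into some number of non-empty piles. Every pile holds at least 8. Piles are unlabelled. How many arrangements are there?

21

The partitions of 32 that satisfy the conditions:
32
24, 8
23, 9
22, 10
21, 11
20, 12
19, 13
18, 14
17, 15
16, 16
16, 8, 8
15, 9, 8
14, 10, 8
14, 9, 9
13, 11, 8
13, 10, 9
12, 12, 8
12, 11, 9
12, 10, 10
11, 11, 10
8, 8, 8, 8
Counting gives 21.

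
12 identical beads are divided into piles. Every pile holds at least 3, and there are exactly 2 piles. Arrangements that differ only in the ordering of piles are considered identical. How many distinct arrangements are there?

The partitions of 12 that satisfy the conditions:
9, 3
8, 4
7, 5
6, 6

4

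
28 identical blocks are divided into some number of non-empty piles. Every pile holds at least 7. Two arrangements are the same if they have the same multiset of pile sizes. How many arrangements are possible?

18

The partitions of 28 that satisfy the conditions:
28
21+7
20+8
19+9
18+10
17+11
16+12
15+13
14+14
14+7+7
13+8+7
12+9+7
12+8+8
11+10+7
11+9+8
10+10+8
10+9+9
7+7+7+7
Counting gives 18.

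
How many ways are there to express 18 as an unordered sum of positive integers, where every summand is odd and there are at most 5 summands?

16

The partitions of 18 that satisfy the conditions:
17 + 1
15 + 3
15 + 1 + 1 + 1
13 + 5
13 + 3 + 1 + 1
11 + 7
11 + 5 + 1 + 1
11 + 3 + 3 + 1
9 + 9
9 + 7 + 1 + 1
9 + 5 + 3 + 1
9 + 3 + 3 + 3
7 + 7 + 3 + 1
7 + 5 + 5 + 1
7 + 5 + 3 + 3
5 + 5 + 5 + 3
Counting gives 16.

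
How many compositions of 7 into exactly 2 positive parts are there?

6

Equivalently, choose which 1 of the 6 gaps become plus signs: C(6,1) = 6.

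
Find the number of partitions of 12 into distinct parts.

Listing the qualifying partitions of 12:
12
1,11
2,10
3,9
1,2,9
4,8
1,3,8
5,7
1,4,7
2,3,7
1,5,6
2,4,6
1,2,3,6
3,4,5
1,2,4,5

15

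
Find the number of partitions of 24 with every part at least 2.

320

Systematic enumeration (by largest part, then next-largest, …) yields 320.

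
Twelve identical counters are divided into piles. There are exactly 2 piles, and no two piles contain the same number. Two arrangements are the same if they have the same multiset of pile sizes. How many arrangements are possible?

5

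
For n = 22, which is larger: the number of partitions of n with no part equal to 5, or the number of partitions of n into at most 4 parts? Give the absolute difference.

569

Partitions of 22 with no part equal to 5: 705.
Partitions of 22 into at most 4 parts: 136.
|705 − 136| = 569.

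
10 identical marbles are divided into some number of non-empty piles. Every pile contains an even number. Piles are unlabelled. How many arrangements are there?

7

The partitions of 10 that satisfy the conditions:
10
8,2
6,4
6,2,2
4,4,2
4,2,2,2
2,2,2,2,2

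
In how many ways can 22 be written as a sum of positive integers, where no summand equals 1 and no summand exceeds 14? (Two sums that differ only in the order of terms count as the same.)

There are 195 such partitions.

195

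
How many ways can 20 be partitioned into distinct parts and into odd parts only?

The partitions of 20 that satisfy the conditions:
1,19
3,17
5,15
7,13
9,11
1,3,5,11
1,3,7,9

7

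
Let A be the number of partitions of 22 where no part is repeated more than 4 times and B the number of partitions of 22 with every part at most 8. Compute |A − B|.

10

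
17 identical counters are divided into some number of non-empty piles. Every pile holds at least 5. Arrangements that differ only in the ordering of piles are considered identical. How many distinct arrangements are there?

Enumerating:
17
12+5
11+6
10+7
9+8
7+5+5
6+6+5

7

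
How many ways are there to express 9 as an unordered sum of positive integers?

30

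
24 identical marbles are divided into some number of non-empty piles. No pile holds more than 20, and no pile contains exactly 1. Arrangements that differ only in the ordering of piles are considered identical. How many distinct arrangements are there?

Systematic enumeration (by largest part, then next-largest, …) yields 317.

317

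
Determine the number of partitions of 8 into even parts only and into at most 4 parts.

Enumerating:
8
2,6
4,4
2,2,4
2,2,2,2

5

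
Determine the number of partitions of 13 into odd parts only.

Enumerating:
13
11,1,1
9,3,1
9,1,1,1,1
7,5,1
7,3,3
7,3,1,1,1
7,1,1,1,1,1,1
5,5,3
5,5,1,1,1
5,3,3,1,1
5,3,1,1,1,1,1
5,1,1,1,1,1,1,1,1
3,3,3,3,1
3,3,3,1,1,1,1
3,3,1,1,1,1,1,1,1
3,1,1,1,1,1,1,1,1,1,1
1,1,1,1,1,1,1,1,1,1,1,1,1
That's 18 in total.

18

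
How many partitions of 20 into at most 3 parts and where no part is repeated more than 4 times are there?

There are too many to list fully; the first 12 (by largest part) are:
20
19 + 1
18 + 2
18 + 1 + 1
17 + 3
17 + 2 + 1
16 + 4
16 + 3 + 1
16 + 2 + 2
15 + 5
15 + 4 + 1
15 + 3 + 2
…and 32 more, for 44 total.

44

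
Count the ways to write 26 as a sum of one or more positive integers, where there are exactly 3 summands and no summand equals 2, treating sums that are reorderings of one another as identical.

A partial list (first 12 by largest part):
24 + 1 + 1
22 + 3 + 1
21 + 4 + 1
20 + 5 + 1
20 + 3 + 3
19 + 6 + 1
19 + 4 + 3
18 + 7 + 1
18 + 5 + 3
18 + 4 + 4
17 + 8 + 1
17 + 6 + 3
…and 32 more, for 44 total.

44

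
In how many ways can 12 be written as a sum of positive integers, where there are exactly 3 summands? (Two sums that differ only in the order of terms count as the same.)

12

Listing the qualifying partitions of 12:
10+1+1
9+2+1
8+3+1
8+2+2
7+4+1
7+3+2
6+5+1
6+4+2
6+3+3
5+5+2
5+4+3
4+4+4
That's 12 in total.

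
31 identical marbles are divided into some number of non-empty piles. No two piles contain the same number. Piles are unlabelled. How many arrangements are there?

340

Counting exhaustively, 340 partitions satisfy the conditions.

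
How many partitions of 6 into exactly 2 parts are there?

3

Enumerating:
5 + 1
4 + 2
3 + 3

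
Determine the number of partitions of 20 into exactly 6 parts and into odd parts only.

14

Listing the qualifying partitions of 20:
15+1+1+1+1+1
13+3+1+1+1+1
11+5+1+1+1+1
11+3+3+1+1+1
9+7+1+1+1+1
9+5+3+1+1+1
9+3+3+3+1+1
7+7+3+1+1+1
7+5+5+1+1+1
7+5+3+3+1+1
7+3+3+3+3+1
5+5+5+3+1+1
5+5+3+3+3+1
5+3+3+3+3+3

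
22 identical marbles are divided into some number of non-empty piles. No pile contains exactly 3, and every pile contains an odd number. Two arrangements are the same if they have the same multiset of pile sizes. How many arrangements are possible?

35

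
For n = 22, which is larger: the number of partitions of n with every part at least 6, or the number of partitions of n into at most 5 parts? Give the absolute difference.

Partitions of 22 with every part at least 6: 11.
Partitions of 22 into at most 5 parts: 255.
|11 − 255| = 244.

244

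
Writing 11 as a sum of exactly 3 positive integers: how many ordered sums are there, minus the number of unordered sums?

35

Ordered (compositions into 3 parts): C(10,2) = 45.
Unordered (partitions into 3 parts): 10.
Difference: 45 − 10 = 35.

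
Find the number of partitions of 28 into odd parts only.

Counting exhaustively, 222 partitions satisfy the conditions.

222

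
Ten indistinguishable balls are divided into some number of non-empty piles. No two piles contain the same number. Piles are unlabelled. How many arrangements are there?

10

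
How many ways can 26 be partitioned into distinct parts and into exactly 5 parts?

A partial list (first 12 by largest part):
1,2,3,4,16
1,2,3,5,15
1,2,3,6,14
1,2,4,5,14
1,2,3,7,13
1,2,4,6,13
1,3,4,5,13
1,2,3,8,12
1,2,4,7,12
1,2,5,6,12
1,3,4,6,12
2,3,4,5,12
…and 25 more, for 37 total.

37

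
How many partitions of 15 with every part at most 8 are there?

A full systematic count gives 146.

146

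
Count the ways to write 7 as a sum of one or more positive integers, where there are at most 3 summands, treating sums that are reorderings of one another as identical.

The partitions of 7 that satisfy the conditions:
7
6,1
5,2
5,1,1
4,3
4,2,1
3,3,1
3,2,2

8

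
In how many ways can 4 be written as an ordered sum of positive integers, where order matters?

8

There are 3 gaps and each independently is a cut or not, giving 2^3 = 8.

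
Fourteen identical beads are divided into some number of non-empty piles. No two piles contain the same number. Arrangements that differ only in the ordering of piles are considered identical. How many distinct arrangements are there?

Listing the qualifying partitions of 14:
14
13,1
12,2
11,3
11,2,1
10,4
10,3,1
9,5
9,4,1
9,3,2
8,6
8,5,1
8,4,2
8,3,2,1
7,6,1
7,5,2
7,4,3
7,4,2,1
6,5,3
6,5,2,1
6,4,3,1
5,4,3,2
That's 22 in total.

22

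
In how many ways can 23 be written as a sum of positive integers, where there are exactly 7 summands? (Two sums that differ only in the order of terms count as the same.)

Systematic enumeration (by largest part, then next-largest, …) yields 164.

164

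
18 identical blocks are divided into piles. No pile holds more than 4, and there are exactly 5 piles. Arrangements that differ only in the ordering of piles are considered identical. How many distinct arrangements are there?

The partitions of 18 that satisfy the conditions:
4+4+4+4+2
4+4+4+3+3

2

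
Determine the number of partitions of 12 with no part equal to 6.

There are too many to list fully; the first 12 (by largest part) are:
12
11+1
10+2
10+1+1
9+3
9+2+1
9+1+1+1
8+4
8+3+1
8+2+2
8+2+1+1
8+1+1+1+1
…and 54 more, for 66 total.

66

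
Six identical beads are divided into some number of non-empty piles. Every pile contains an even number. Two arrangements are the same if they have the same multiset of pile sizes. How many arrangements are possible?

3

The partitions of 6 that satisfy the conditions:
6
4 + 2
2 + 2 + 2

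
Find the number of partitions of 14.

Direct enumeration gives 135 partitions.

135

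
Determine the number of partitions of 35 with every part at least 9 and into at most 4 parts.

20

Listing the qualifying partitions of 35:
35
26+9
25+10
24+11
23+12
22+13
21+14
20+15
19+16
18+17
17+9+9
16+10+9
15+11+9
15+10+10
14+12+9
14+11+10
13+13+9
13+12+10
13+11+11
12+12+11
That's 20 in total.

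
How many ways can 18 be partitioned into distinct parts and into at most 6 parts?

46

A partial list (first 12 by largest part):
18
1, 17
2, 16
3, 15
1, 2, 15
4, 14
1, 3, 14
5, 13
1, 4, 13
2, 3, 13
6, 12
1, 5, 12
…and 34 more, for 46 total.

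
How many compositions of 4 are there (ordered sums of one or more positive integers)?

8

There are 3 gaps and each independently is a cut or not, giving 2^3 = 8.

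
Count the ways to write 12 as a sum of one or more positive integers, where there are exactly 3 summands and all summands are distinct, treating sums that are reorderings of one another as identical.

They are:
9,2,1
8,3,1
7,4,1
7,3,2
6,5,1
6,4,2
5,4,3
That's 7 in total.

7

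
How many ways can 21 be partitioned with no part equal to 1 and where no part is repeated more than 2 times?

Direct enumeration gives 96 partitions.

96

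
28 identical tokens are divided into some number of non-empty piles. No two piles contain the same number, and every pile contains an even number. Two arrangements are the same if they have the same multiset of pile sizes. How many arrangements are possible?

22

The partitions of 28 that satisfy the conditions:
28
26 + 2
24 + 4
22 + 6
22 + 4 + 2
20 + 8
20 + 6 + 2
18 + 10
18 + 8 + 2
18 + 6 + 4
16 + 12
16 + 10 + 2
16 + 8 + 4
16 + 6 + 4 + 2
14 + 12 + 2
14 + 10 + 4
14 + 8 + 6
14 + 8 + 4 + 2
12 + 10 + 6
12 + 10 + 4 + 2
12 + 8 + 6 + 2
10 + 8 + 6 + 4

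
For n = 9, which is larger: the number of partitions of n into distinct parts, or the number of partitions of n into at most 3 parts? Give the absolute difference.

4

Partitions of 9 into distinct parts: 8.
Partitions of 9 into at most 3 parts: 12.
|8 − 12| = 4.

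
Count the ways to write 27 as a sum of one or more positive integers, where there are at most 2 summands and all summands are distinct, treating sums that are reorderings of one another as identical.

14

Listing the qualifying partitions of 27:
27
26,1
25,2
24,3
23,4
22,5
21,6
20,7
19,8
18,9
17,10
16,11
15,12
14,13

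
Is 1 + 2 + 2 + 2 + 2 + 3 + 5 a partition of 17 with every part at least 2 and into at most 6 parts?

No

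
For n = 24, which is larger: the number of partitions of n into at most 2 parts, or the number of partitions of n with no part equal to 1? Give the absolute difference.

307

Partitions of 24 into at most 2 parts: 13.
Partitions of 24 with no part equal to 1: 320.
|13 − 320| = 307.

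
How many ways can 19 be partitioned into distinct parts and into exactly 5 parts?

5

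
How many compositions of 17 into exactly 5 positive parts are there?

A composition of 17 into 5 positive parts is chosen by placing 4 dividers among the 16 gaps between 17 units: C(16,4) = 1820.

1820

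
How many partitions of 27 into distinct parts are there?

Systematic enumeration (by largest part, then next-largest, …) yields 192.

192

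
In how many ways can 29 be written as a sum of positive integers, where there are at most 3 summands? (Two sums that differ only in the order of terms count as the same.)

Direct enumeration gives 85 partitions.

85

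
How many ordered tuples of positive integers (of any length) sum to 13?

There are 12 gaps and each independently is a cut or not, giving 2^12 = 4096.

4096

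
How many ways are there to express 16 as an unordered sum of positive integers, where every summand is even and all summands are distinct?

6

They are:
16
2,14
4,12
6,10
2,4,10
2,6,8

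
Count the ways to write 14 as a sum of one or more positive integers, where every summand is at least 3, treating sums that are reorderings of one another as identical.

They are:
14
3,11
4,10
5,9
6,8
3,3,8
7,7
3,4,7
3,5,6
4,4,6
4,5,5
3,3,3,5
3,3,4,4
That's 13 in total.

13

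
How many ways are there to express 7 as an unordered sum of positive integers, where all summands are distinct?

5

The partitions of 7 that satisfy the conditions:
7
1, 6
2, 5
3, 4
1, 2, 4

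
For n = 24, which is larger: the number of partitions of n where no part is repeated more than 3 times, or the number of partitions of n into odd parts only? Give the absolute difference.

Partitions of 24 where no part is repeated more than 3 times: 722.
Partitions of 24 into odd parts only: 122.
|722 − 122| = 600.

600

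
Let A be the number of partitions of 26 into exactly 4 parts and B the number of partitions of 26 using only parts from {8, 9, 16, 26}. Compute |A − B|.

Partitions of 26 into exactly 4 parts: 136.
Partitions of 26 using only parts from {8, 9, 16, 26}: 2.
|136 − 2| = 134.

134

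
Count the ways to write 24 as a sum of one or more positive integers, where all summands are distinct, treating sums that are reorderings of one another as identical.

122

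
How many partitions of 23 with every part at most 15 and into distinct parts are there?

A full systematic count gives 85.

85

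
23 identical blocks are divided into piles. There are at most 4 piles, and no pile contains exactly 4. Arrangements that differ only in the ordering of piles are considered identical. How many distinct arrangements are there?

110

Counting exhaustively, 110 partitions satisfy the conditions.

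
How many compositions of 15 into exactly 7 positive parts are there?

Place 6 bars in the 14 internal gaps of a row of 15 dots: C(14,6) = 3003.

3003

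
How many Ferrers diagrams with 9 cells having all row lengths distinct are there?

The partitions of 9 that satisfy the conditions:
9
8 + 1
7 + 2
6 + 3
6 + 2 + 1
5 + 4
5 + 3 + 1
4 + 3 + 2

8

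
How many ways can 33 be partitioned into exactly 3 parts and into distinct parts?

Counting exhaustively, 75 partitions satisfy the conditions.

75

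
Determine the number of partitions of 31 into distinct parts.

Systematic enumeration (by largest part, then next-largest, …) yields 340.

340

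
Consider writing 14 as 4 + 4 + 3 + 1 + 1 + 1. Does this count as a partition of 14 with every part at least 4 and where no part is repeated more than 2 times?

No

The parts sum to 14, and the condition 'every summand is at least 4' is violated.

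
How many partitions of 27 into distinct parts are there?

There are 192 such partitions.

192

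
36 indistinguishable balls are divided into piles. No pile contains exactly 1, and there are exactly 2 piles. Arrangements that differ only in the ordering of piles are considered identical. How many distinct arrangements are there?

17

Listing the qualifying partitions of 36:
2 + 34
3 + 33
4 + 32
5 + 31
6 + 30
7 + 29
8 + 28
9 + 27
10 + 26
11 + 25
12 + 24
13 + 23
14 + 22
15 + 21
16 + 20
17 + 19
18 + 18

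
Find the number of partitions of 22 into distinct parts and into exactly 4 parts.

34

A partial list (first 12 by largest part):
16, 3, 2, 1
15, 4, 2, 1
14, 5, 2, 1
14, 4, 3, 1
13, 6, 2, 1
13, 5, 3, 1
13, 4, 3, 2
12, 7, 2, 1
12, 6, 3, 1
12, 5, 4, 1
12, 5, 3, 2
11, 8, 2, 1
…and 22 more, for 34 total.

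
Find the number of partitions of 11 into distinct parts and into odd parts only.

The partitions of 11 that satisfy the conditions:
11
7,3,1

2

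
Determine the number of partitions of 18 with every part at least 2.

88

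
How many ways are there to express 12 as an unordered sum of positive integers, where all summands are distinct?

15

They are:
12
1+11
2+10
3+9
1+2+9
4+8
1+3+8
5+7
1+4+7
2+3+7
1+5+6
2+4+6
1+2+3+6
3+4+5
1+2+4+5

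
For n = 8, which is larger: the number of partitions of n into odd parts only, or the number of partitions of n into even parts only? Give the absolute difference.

Partitions of 8 into odd parts only: 6.
Partitions of 8 into even parts only: 5.
|6 − 5| = 1.

1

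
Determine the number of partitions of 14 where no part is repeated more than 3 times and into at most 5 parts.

There are too many to list fully; the first 12 (by largest part) are:
14
1,13
2,12
1,1,12
3,11
1,2,11
1,1,1,11
4,10
1,3,10
2,2,10
1,1,2,10
5,9
…and 55 more, for 67 total.

67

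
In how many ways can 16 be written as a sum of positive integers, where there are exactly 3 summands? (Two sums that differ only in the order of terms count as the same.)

21

The partitions of 16 that satisfy the conditions:
14+1+1
13+2+1
12+3+1
12+2+2
11+4+1
11+3+2
10+5+1
10+4+2
10+3+3
9+6+1
9+5+2
9+4+3
8+7+1
8+6+2
8+5+3
8+4+4
7+7+2
7+6+3
7+5+4
6+6+4
6+5+5
Counting gives 21.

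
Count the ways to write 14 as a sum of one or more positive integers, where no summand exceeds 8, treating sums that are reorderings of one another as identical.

116

There are 116 such partitions.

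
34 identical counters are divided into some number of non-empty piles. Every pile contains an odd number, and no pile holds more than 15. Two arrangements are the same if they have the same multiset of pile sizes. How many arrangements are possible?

398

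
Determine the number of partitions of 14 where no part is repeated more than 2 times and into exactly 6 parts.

Listing the qualifying partitions of 14:
1+1+2+2+3+5
1+1+2+2+4+4
1+1+2+3+3+4
Counting gives 3.

3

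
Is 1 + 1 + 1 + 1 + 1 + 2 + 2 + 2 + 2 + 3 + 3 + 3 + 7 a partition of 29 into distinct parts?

No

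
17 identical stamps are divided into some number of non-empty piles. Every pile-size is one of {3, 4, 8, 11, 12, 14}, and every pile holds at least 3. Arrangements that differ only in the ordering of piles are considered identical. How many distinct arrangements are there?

4

Enumerating:
14, 3
11, 3, 3
8, 3, 3, 3
4, 4, 3, 3, 3
That's 4 in total.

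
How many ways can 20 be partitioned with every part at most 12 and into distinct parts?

45

A partial list (first 12 by largest part):
12, 8
12, 7, 1
12, 6, 2
12, 5, 3
12, 5, 2, 1
12, 4, 3, 1
11, 9
11, 8, 1
11, 7, 2
11, 6, 3
11, 6, 2, 1
11, 5, 4
…and 33 more, for 45 total.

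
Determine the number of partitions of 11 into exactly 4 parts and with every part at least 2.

They are:
2+2+2+5
2+2+3+4
2+3+3+3
Counting gives 3.

3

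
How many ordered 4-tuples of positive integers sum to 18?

By stars and bars with positive parts, the count is C(17,3) = 680.

680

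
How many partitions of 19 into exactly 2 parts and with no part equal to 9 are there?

8

The partitions of 19 that satisfy the conditions:
18+1
17+2
16+3
15+4
14+5
13+6
12+7
11+8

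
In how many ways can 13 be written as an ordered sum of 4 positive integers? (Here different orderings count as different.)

220

A composition of 13 into 4 positive parts is chosen by placing 3 dividers among the 12 gaps between 13 units: C(12,3) = 220.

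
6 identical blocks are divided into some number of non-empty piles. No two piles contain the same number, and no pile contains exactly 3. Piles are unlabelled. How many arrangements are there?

Listing the qualifying partitions of 6:
6
5, 1
4, 2

3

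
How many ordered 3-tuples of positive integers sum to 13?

66

A composition of 13 into 3 positive parts is chosen by placing 2 dividers among the 12 gaps between 13 units: C(12,2) = 66.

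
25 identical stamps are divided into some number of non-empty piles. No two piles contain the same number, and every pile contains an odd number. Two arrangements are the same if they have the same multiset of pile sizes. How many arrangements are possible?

12

The partitions of 25 that satisfy the conditions:
25
21 + 3 + 1
19 + 5 + 1
17 + 7 + 1
17 + 5 + 3
15 + 9 + 1
15 + 7 + 3
13 + 11 + 1
13 + 9 + 3
13 + 7 + 5
11 + 9 + 5
9 + 7 + 5 + 3 + 1
That's 12 in total.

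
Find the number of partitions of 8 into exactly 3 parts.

They are:
1,1,6
1,2,5
1,3,4
2,2,4
2,3,3
Counting gives 5.

5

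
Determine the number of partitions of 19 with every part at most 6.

235

Counting exhaustively, 235 partitions satisfy the conditions.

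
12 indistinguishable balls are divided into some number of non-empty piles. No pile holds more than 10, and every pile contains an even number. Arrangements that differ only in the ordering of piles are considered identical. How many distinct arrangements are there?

They are:
10,2
8,4
8,2,2
6,6
6,4,2
6,2,2,2
4,4,4
4,4,2,2
4,2,2,2,2
2,2,2,2,2,2

10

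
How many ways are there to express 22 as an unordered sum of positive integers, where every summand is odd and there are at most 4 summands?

24

They are:
21+1
19+3
19+1+1+1
17+5
17+3+1+1
15+7
15+5+1+1
15+3+3+1
13+9
13+7+1+1
13+5+3+1
13+3+3+3
11+11
11+9+1+1
11+7+3+1
11+5+5+1
11+5+3+3
9+9+3+1
9+7+5+1
9+7+3+3
9+5+5+3
7+7+7+1
7+7+5+3
7+5+5+5
That's 24 in total.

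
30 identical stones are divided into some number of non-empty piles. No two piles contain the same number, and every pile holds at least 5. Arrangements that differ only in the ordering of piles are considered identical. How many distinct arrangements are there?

35

There are too many to list fully; the first 12 (by largest part) are:
30
5,25
6,24
7,23
8,22
9,21
10,20
11,19
5,6,19
12,18
5,7,18
13,17
…and 23 more, for 35 total.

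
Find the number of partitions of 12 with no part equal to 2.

There are too many to list fully; the first 12 (by largest part) are:
12
11,1
10,1,1
9,3
9,1,1,1
8,4
8,3,1
8,1,1,1,1
7,5
7,4,1
7,3,1,1
7,1,1,1,1,1
…and 23 more, for 35 total.

35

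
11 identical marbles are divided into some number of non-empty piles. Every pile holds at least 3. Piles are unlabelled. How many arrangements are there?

6

The partitions of 11 that satisfy the conditions:
11
8+3
7+4
6+5
5+3+3
4+4+3
That's 6 in total.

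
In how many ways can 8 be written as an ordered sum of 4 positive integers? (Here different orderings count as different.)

35

A composition of 8 into 4 positive parts is chosen by placing 3 dividers among the 7 gaps between 8 units: C(7,3) = 35.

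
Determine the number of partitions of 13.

There are 101 such partitions.

101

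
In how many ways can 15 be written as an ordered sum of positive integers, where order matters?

16384

There are 14 gaps and each independently is a cut or not, giving 2^14 = 16384.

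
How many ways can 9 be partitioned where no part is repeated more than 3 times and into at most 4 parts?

They are:
9
8,1
7,2
7,1,1
6,3
6,2,1
6,1,1,1
5,4
5,3,1
5,2,2
5,2,1,1
4,4,1
4,3,2
4,3,1,1
4,2,2,1
3,3,3
3,3,2,1
3,2,2,2
Counting gives 18.

18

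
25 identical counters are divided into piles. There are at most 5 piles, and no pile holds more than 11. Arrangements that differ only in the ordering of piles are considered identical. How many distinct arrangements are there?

184

Direct enumeration gives 184 partitions.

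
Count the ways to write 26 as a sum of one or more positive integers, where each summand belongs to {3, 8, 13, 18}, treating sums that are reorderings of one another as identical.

3

The partitions of 26 that satisfy the conditions:
18+8
13+13
8+3+3+3+3+3+3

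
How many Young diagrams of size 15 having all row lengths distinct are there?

27

A partial list (first 12 by largest part):
15
14+1
13+2
12+3
12+2+1
11+4
11+3+1
10+5
10+4+1
10+3+2
9+6
9+5+1
…and 15 more, for 27 total.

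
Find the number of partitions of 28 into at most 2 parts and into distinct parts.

14

They are:
28
27+1
26+2
25+3
24+4
23+5
22+6
21+7
20+8
19+9
18+10
17+11
16+12
15+13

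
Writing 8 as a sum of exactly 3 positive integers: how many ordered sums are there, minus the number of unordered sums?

16

Ordered (compositions into 3 parts): C(7,2) = 21.
Partitions of 8 into exactly 3 parts: 5.
Difference: 21 − 5 = 16.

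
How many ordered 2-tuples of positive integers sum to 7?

6

A composition of 7 into 2 positive parts is chosen by placing 1 dividers among the 6 gaps between 7 units: C(6,1) = 6.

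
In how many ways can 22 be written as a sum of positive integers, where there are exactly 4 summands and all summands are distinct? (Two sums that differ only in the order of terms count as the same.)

34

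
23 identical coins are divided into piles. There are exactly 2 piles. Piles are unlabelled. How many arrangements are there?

11

They are:
22, 1
21, 2
20, 3
19, 4
18, 5
17, 6
16, 7
15, 8
14, 9
13, 10
12, 11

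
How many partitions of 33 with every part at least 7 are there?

A partial list (first 12 by largest part):
33
26+7
25+8
24+9
23+10
22+11
21+12
20+13
19+14
19+7+7
18+15
18+8+7
…and 24 more, for 36 total.

36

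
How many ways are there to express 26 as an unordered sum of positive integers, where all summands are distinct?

165

Enumerating by decreasing first part gives 165 partitions in all.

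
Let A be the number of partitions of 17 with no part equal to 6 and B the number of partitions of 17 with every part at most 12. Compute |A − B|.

Partitions of 17 with no part equal to 6: 241.
Partitions of 17 with every part at most 12: 285.
|241 − 285| = 44.

44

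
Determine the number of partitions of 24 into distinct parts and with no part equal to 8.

95

Enumerating by decreasing first part gives 95 partitions in all.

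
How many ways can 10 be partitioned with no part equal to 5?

35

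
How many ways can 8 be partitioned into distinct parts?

Listing the qualifying partitions of 8:
8
7+1
6+2
5+3
5+2+1
4+3+1
Counting gives 6.

6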